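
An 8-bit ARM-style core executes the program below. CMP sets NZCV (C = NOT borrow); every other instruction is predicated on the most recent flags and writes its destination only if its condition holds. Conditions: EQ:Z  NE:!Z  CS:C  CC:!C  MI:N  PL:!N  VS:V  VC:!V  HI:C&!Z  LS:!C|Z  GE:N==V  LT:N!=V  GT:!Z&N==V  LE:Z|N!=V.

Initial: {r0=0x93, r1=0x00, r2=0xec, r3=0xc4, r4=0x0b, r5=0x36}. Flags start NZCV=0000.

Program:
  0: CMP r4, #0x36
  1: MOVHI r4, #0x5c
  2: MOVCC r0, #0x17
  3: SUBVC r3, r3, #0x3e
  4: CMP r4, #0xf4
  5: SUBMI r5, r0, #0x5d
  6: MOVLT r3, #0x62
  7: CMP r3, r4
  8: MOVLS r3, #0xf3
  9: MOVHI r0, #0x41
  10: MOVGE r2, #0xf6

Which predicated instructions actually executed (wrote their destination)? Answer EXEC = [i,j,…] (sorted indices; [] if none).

0: ✓ CMP  NZCV=1000
1: · MOVHI
2: ✓ MOVCC  r0←0x17
3: ✓ SUBVC  r3←0x86
4: ✓ CMP  NZCV=0000
5: · SUBMI
6: · MOVLT
7: ✓ CMP  NZCV=0011
8: · MOVLS
9: ✓ MOVHI  r0←0x41
10: · MOVGE

EXEC = [2,3,9]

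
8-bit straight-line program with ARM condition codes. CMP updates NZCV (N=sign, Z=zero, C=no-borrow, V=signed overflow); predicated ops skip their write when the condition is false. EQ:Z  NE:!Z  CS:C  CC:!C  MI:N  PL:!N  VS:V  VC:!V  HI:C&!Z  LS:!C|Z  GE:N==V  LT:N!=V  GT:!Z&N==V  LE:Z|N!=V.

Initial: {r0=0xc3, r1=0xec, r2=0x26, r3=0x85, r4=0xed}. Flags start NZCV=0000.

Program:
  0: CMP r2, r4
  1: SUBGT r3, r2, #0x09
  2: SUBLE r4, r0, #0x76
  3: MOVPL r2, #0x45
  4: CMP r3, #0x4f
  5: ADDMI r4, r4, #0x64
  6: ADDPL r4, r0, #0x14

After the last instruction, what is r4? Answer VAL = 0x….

VAL = 0x51

[0] flags=0000 → (cmp)
[1] flags=0000 GT?T → r3=0x1d
[2] flags=0000 LE?F → skip
[3] flags=0000 PL?T → r2=0x45
[4] flags=1000 → (cmp)
[5] flags=1000 MI?T → r4=0x51
[6] flags=1000 PL?F → skip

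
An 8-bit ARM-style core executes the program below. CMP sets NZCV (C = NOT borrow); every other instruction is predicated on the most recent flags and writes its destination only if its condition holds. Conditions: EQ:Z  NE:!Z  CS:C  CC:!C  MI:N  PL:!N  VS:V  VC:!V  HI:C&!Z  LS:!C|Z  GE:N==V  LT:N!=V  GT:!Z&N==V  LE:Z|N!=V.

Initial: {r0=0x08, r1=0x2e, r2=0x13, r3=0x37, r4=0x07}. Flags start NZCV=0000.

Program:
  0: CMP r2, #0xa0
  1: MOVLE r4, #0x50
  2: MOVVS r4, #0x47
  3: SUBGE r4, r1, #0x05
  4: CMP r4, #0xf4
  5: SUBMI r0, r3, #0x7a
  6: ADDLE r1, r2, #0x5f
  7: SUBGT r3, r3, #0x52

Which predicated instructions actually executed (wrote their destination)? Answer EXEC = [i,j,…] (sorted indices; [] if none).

0: ✓ CMP  NZCV=0000
1: · MOVLE
2: · MOVVS
3: ✓ SUBGE  r4←0x29
4: ✓ CMP  NZCV=0000
5: · SUBMI
6: · ADDLE
7: ✓ SUBGT  r3←0xe5

EXEC = [3,7]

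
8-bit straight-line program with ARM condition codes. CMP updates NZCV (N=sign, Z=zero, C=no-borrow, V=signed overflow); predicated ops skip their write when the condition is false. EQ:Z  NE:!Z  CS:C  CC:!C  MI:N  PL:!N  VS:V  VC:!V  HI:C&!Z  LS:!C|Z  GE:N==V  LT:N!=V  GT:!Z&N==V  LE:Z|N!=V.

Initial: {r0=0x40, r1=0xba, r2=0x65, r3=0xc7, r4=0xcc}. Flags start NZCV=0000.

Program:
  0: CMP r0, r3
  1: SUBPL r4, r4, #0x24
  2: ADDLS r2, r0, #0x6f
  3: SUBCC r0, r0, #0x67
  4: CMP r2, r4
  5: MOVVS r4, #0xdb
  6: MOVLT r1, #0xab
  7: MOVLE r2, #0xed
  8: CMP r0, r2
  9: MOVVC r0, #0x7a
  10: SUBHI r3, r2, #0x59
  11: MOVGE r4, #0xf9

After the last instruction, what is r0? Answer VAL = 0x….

0: ✓ CMP  NZCV=0000
1: ✓ SUBPL  r4←0xa8
2: ✓ ADDLS  r2←0xaf
3: ✓ SUBCC  r0←0xd9
4: ✓ CMP  NZCV=0010
5: · MOVVS
6: · MOVLT
7: · MOVLE
8: ✓ CMP  NZCV=0010
9: ✓ MOVVC  r0←0x7a
10: ✓ SUBHI  r3←0x56
11: ✓ MOVGE  r4←0xf9

VAL = 0x7a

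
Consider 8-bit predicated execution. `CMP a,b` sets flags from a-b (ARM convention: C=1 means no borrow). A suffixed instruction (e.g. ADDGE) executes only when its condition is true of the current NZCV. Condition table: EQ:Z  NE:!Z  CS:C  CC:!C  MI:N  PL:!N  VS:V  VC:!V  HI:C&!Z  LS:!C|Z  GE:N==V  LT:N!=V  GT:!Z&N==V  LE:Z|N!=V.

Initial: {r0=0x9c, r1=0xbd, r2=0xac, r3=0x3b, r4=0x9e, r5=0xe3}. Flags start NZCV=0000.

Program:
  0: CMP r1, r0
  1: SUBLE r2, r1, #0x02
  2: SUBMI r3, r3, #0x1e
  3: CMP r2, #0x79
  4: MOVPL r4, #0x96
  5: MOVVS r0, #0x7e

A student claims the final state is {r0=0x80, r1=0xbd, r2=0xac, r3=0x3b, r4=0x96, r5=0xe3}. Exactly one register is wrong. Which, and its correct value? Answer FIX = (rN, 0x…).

FIX = (r0, 0x7e)

0: ✓ CMP  NZCV=0010
1: · SUBLE
2: · SUBMI
3: ✓ CMP  NZCV=0011
4: ✓ MOVPL  r4←0x96
5: ✓ MOVVS  r0←0x7e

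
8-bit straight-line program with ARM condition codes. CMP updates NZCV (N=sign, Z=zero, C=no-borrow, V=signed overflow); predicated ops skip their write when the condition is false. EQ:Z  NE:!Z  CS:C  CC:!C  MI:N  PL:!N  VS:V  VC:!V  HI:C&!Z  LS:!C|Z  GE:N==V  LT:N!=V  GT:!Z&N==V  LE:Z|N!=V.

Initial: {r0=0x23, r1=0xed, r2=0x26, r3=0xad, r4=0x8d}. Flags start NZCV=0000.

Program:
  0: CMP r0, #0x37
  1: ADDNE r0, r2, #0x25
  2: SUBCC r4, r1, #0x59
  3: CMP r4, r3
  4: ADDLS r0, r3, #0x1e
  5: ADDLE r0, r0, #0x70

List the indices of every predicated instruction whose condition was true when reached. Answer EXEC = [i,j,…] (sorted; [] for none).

EXEC = [1,2,4,5]

0: ✓ CMP  NZCV=1000
1: ✓ ADDNE  r0←0x4b
2: ✓ SUBCC  r4←0x94
3: ✓ CMP  NZCV=1000
4: ✓ ADDLS  r0←0xcb
5: ✓ ADDLE  r0←0x3b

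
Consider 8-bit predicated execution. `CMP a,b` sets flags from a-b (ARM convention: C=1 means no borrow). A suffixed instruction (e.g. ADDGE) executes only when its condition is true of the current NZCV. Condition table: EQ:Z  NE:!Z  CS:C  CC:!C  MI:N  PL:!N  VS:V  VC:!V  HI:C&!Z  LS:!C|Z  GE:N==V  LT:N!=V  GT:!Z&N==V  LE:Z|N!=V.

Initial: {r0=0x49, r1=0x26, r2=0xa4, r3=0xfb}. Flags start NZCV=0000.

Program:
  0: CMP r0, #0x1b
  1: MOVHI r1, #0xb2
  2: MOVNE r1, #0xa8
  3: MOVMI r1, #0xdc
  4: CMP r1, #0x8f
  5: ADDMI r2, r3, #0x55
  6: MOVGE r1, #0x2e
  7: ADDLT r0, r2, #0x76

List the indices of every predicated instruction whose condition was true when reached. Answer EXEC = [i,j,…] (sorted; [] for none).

EXEC = [1,2,6]

[0] flags=0010 → (cmp)
[1] flags=0010 HI?T → r1=0xb2
[2] flags=0010 NE?T → r1=0xa8
[3] flags=0010 MI?F → skip
[4] flags=0010 → (cmp)
[5] flags=0010 MI?F → skip
[6] flags=0010 GE?T → r1=0x2e
[7] flags=0010 LT?F → skip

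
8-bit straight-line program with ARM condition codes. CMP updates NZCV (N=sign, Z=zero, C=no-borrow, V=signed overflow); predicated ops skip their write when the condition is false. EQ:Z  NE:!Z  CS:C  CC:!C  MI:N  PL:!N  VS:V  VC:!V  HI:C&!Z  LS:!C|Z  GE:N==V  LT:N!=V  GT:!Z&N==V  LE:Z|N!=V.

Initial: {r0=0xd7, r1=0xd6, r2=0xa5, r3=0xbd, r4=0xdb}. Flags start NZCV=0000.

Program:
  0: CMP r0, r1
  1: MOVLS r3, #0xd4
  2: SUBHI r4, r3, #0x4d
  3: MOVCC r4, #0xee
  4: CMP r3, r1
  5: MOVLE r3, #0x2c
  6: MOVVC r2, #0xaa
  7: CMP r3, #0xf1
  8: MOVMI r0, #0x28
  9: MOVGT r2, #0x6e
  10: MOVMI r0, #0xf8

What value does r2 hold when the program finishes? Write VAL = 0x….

VAL = 0x6e

0: ✓ CMP  NZCV=0010
1: · MOVLS
2: ✓ SUBHI  r4←0x70
3: · MOVCC
4: ✓ CMP  NZCV=1000
5: ✓ MOVLE  r3←0x2c
6: ✓ MOVVC  r2←0xaa
7: ✓ CMP  NZCV=0000
8: · MOVMI
9: ✓ MOVGT  r2←0x6e
10: · MOVMI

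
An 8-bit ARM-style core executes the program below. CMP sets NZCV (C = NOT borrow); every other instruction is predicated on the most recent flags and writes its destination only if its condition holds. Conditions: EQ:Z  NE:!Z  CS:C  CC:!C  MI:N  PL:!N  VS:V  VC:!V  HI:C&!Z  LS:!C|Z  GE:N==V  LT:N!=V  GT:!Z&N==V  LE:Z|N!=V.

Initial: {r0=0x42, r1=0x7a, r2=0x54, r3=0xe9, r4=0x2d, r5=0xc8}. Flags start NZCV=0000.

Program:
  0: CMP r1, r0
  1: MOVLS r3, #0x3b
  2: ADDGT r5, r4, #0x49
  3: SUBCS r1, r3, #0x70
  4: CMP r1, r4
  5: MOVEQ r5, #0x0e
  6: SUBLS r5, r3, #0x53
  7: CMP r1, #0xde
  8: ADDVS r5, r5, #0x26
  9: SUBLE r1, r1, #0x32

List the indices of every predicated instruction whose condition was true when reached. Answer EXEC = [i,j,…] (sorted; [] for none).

EXEC = [2,3,8]

[0] flags=0010 → (cmp)
[1] flags=0010 LS?F → skip
[2] flags=0010 GT?T → r5=0x76
[3] flags=0010 CS?T → r1=0x79
[4] flags=0010 → (cmp)
[5] flags=0010 EQ?F → skip
[6] flags=0010 LS?F → skip
[7] flags=1001 → (cmp)
[8] flags=1001 VS?T → r5=0x9c
[9] flags=1001 LE?F → skip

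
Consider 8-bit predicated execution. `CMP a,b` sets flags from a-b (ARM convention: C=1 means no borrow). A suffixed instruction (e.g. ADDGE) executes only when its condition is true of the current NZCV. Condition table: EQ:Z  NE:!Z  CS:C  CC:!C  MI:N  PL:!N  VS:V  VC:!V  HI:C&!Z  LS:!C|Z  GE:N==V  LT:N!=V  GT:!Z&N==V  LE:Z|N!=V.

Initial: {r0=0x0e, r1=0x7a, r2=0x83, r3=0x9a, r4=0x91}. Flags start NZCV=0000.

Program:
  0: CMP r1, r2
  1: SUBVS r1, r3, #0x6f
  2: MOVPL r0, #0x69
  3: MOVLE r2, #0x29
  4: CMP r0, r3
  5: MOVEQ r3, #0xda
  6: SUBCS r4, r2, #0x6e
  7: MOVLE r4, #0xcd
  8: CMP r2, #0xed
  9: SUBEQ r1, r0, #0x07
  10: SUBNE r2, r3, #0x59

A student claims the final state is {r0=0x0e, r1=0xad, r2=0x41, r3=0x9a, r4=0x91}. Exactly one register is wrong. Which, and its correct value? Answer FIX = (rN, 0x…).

FIX = (r1, 0x2b)

0: ✓ CMP  NZCV=1001
1: ✓ SUBVS  r1←0x2b
2: · MOVPL
3: · MOVLE
4: ✓ CMP  NZCV=0000
5: · MOVEQ
6: · SUBCS
7: · MOVLE
8: ✓ CMP  NZCV=1000
9: · SUBEQ
10: ✓ SUBNE  r2←0x41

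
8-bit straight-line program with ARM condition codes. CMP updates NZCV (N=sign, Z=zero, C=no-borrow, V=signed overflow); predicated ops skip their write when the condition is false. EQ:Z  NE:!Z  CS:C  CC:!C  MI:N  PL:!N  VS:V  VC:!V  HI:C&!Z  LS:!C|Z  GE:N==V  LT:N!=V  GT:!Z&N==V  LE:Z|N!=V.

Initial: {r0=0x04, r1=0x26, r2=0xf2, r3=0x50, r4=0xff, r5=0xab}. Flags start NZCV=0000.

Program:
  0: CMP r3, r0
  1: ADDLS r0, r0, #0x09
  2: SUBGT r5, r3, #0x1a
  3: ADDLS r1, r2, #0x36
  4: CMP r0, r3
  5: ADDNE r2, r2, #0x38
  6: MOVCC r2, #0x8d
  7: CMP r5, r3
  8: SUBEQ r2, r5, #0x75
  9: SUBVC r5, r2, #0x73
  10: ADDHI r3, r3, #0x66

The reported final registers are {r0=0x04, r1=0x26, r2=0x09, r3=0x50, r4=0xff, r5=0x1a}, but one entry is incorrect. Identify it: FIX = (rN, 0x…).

[0] flags=0010 → (cmp)
[1] flags=0010 LS?F → skip
[2] flags=0010 GT?T → r5=0x36
[3] flags=0010 LS?F → skip
[4] flags=1000 → (cmp)
[5] flags=1000 NE?T → r2=0x2a
[6] flags=1000 CC?T → r2=0x8d
[7] flags=1000 → (cmp)
[8] flags=1000 EQ?F → skip
[9] flags=1000 VC?T → r5=0x1a
[10] flags=1000 HI?F → skip

FIX = (r2, 0x8d)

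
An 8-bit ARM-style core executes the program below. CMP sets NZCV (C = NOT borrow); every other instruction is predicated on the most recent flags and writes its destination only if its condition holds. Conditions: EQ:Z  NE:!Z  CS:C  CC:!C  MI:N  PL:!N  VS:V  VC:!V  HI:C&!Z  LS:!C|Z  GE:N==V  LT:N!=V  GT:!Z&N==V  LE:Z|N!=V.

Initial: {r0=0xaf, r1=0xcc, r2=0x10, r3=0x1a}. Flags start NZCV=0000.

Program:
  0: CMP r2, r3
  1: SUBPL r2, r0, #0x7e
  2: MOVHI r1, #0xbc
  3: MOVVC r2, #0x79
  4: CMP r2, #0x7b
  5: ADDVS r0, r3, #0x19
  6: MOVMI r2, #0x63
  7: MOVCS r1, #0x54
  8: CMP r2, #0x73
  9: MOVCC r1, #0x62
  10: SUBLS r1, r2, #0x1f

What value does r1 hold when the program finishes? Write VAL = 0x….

VAL = 0x44

0: ✓ CMP  NZCV=1000
1: · SUBPL
2: · MOVHI
3: ✓ MOVVC  r2←0x79
4: ✓ CMP  NZCV=1000
5: · ADDVS
6: ✓ MOVMI  r2←0x63
7: · MOVCS
8: ✓ CMP  NZCV=1000
9: ✓ MOVCC  r1←0x62
10: ✓ SUBLS  r1←0x44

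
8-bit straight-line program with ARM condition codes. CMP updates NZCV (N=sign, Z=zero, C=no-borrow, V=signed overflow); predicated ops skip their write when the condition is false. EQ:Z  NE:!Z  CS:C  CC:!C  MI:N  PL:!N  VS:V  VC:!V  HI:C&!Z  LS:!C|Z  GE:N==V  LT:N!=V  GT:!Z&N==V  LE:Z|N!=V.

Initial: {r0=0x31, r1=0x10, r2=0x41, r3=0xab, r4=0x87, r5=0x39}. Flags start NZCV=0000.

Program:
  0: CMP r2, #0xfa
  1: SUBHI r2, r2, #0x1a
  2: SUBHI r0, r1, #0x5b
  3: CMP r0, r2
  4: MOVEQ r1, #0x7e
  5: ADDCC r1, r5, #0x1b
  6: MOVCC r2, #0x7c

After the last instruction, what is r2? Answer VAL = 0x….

VAL = 0x7c

0: ✓ CMP  NZCV=0000
1: · SUBHI
2: · SUBHI
3: ✓ CMP  NZCV=1000
4: · MOVEQ
5: ✓ ADDCC  r1←0x54
6: ✓ MOVCC  r2←0x7c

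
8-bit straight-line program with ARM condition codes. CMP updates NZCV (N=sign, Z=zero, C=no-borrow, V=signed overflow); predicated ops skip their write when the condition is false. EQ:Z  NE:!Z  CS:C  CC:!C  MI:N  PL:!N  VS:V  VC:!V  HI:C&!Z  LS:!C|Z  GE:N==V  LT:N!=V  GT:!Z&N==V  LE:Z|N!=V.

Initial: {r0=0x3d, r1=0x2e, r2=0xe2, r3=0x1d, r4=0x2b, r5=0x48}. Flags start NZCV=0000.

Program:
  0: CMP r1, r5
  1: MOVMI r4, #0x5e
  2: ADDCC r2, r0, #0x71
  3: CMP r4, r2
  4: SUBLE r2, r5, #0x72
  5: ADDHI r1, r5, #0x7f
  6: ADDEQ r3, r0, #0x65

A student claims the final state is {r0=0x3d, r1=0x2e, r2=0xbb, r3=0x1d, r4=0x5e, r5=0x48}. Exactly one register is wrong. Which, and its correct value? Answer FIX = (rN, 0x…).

FIX = (r2, 0xae)

[0] flags=1000 → (cmp)
[1] flags=1000 MI?T → r4=0x5e
[2] flags=1000 CC?T → r2=0xae
[3] flags=1001 → (cmp)
[4] flags=1001 LE?F → skip
[5] flags=1001 HI?F → skip
[6] flags=1001 EQ?F → skip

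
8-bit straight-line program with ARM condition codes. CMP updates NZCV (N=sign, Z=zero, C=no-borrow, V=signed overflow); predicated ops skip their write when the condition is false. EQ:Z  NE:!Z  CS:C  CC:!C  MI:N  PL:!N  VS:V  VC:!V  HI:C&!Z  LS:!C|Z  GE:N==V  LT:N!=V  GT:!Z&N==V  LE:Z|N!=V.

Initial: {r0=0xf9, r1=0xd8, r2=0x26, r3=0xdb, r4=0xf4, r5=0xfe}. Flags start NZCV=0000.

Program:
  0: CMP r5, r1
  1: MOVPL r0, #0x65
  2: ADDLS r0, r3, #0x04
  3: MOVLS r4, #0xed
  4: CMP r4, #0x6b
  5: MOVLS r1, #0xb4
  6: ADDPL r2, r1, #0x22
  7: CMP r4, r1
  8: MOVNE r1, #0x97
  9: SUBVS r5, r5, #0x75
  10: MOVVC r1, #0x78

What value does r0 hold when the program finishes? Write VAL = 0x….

VAL = 0x65

0: ✓ CMP  NZCV=0010
1: ✓ MOVPL  r0←0x65
2: · ADDLS
3: · MOVLS
4: ✓ CMP  NZCV=1010
5: · MOVLS
6: · ADDPL
7: ✓ CMP  NZCV=0010
8: ✓ MOVNE  r1←0x97
9: · SUBVS
10: ✓ MOVVC  r1←0x78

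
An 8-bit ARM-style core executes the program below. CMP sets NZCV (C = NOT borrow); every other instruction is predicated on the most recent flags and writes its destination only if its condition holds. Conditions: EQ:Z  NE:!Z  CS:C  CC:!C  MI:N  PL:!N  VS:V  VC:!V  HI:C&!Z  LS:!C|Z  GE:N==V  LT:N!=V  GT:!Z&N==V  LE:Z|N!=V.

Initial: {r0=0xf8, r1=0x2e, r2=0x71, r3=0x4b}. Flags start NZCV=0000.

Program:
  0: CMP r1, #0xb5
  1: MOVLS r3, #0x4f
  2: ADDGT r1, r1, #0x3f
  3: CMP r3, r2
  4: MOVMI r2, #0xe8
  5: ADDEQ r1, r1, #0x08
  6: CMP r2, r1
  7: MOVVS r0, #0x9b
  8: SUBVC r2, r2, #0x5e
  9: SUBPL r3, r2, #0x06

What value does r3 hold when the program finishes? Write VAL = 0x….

VAL = 0xe2

[0] flags=0000 → (cmp)
[1] flags=0000 LS?T → r3=0x4f
[2] flags=0000 GT?T → r1=0x6d
[3] flags=1000 → (cmp)
[4] flags=1000 MI?T → r2=0xe8
[5] flags=1000 EQ?F → skip
[6] flags=0011 → (cmp)
[7] flags=0011 VS?T → r0=0x9b
[8] flags=0011 VC?F → skip
[9] flags=0011 PL?T → r3=0xe2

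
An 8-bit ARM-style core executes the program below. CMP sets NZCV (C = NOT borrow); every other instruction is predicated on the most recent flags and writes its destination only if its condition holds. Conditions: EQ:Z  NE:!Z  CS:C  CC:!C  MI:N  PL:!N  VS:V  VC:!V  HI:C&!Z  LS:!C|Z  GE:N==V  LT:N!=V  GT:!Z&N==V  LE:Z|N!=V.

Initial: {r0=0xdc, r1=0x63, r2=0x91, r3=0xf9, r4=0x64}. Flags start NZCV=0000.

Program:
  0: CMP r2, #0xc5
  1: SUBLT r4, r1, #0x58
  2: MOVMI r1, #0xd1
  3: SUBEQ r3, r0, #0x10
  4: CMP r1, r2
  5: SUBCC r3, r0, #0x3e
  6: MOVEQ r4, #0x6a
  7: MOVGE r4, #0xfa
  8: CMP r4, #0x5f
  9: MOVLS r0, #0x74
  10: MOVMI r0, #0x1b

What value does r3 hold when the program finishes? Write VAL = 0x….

[0] flags=1000 → (cmp)
[1] flags=1000 LT?T → r4=0x0b
[2] flags=1000 MI?T → r1=0xd1
[3] flags=1000 EQ?F → skip
[4] flags=0010 → (cmp)
[5] flags=0010 CC?F → skip
[6] flags=0010 EQ?F → skip
[7] flags=0010 GE?T → r4=0xfa
[8] flags=1010 → (cmp)
[9] flags=1010 LS?F → skip
[10] flags=1010 MI?T → r0=0x1b

VAL = 0xf9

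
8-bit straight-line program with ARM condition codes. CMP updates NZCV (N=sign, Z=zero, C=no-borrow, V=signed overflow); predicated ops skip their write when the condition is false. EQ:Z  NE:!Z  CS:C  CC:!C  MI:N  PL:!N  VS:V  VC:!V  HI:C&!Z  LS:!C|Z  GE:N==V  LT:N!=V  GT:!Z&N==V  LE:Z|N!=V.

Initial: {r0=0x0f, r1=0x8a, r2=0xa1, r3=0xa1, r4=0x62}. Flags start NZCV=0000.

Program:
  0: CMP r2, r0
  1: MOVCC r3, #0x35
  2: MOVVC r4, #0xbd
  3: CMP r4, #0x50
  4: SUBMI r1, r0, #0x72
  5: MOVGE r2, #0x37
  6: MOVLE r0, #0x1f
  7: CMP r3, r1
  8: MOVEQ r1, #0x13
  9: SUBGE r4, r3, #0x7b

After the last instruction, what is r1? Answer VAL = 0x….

VAL = 0x8a

0: ✓ CMP  NZCV=1010
1: · MOVCC
2: ✓ MOVVC  r4←0xbd
3: ✓ CMP  NZCV=0011
4: · SUBMI
5: · MOVGE
6: ✓ MOVLE  r0←0x1f
7: ✓ CMP  NZCV=0010
8: · MOVEQ
9: ✓ SUBGE  r4←0x26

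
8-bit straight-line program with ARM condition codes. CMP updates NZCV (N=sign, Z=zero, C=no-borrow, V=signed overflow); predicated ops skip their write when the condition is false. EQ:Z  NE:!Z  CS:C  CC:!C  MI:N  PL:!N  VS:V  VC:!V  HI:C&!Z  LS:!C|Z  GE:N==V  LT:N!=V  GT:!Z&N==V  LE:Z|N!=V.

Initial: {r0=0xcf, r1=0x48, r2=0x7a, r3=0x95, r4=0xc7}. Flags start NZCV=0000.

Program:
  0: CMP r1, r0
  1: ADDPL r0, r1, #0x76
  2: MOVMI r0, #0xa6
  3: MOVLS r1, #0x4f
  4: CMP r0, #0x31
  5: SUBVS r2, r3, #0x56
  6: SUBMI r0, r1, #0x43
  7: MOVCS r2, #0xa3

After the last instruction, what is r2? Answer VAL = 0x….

[0] flags=0000 → (cmp)
[1] flags=0000 PL?T → r0=0xbe
[2] flags=0000 MI?F → skip
[3] flags=0000 LS?T → r1=0x4f
[4] flags=1010 → (cmp)
[5] flags=1010 VS?F → skip
[6] flags=1010 MI?T → r0=0x0c
[7] flags=1010 CS?T → r2=0xa3

VAL = 0xa3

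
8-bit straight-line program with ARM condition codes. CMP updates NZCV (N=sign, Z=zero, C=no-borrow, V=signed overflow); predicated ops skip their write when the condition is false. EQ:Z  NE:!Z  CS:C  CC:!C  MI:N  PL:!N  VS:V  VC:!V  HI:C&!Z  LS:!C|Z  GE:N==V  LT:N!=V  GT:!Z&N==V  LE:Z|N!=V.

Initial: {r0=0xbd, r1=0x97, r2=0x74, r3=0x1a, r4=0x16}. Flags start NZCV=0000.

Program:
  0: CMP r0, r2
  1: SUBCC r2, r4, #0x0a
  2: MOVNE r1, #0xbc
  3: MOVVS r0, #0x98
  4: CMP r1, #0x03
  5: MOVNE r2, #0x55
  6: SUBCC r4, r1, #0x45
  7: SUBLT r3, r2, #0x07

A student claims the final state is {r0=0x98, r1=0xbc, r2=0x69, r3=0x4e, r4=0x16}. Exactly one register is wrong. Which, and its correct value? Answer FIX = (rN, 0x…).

FIX = (r2, 0x55)

[0] flags=0011 → (cmp)
[1] flags=0011 CC?F → skip
[2] flags=0011 NE?T → r1=0xbc
[3] flags=0011 VS?T → r0=0x98
[4] flags=1010 → (cmp)
[5] flags=1010 NE?T → r2=0x55
[6] flags=1010 CC?F → skip
[7] flags=1010 LT?T → r3=0x4e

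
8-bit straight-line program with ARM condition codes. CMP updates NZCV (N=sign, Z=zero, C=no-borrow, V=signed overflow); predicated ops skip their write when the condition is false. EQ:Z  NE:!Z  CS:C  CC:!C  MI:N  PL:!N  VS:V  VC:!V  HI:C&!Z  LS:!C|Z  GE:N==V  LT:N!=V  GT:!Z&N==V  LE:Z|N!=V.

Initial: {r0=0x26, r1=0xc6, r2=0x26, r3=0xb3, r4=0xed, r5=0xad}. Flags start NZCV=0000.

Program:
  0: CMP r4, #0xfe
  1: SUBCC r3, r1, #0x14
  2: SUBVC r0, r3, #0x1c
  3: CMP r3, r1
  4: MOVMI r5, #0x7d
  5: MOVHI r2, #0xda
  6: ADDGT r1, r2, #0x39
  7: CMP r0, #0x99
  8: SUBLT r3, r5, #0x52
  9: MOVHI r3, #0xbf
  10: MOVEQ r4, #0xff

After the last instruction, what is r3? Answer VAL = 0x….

[0] flags=1000 → (cmp)
[1] flags=1000 CC?T → r3=0xb2
[2] flags=1000 VC?T → r0=0x96
[3] flags=1000 → (cmp)
[4] flags=1000 MI?T → r5=0x7d
[5] flags=1000 HI?F → skip
[6] flags=1000 GT?F → skip
[7] flags=1000 → (cmp)
[8] flags=1000 LT?T → r3=0x2b
[9] flags=1000 HI?F → skip
[10] flags=1000 EQ?F → skip

VAL = 0x2b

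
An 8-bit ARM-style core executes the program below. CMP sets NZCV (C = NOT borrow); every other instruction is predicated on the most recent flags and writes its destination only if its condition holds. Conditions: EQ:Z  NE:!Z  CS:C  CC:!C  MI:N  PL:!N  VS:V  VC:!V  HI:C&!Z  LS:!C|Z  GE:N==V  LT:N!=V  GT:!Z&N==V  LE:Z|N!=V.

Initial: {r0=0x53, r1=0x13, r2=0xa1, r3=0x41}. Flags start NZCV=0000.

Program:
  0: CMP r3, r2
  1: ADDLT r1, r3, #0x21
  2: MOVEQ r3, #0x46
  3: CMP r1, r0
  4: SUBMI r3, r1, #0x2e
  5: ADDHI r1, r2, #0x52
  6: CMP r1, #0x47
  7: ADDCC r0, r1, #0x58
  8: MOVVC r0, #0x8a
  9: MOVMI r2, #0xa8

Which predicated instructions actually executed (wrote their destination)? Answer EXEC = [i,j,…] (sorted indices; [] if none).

0: ✓ CMP  NZCV=1001
1: · ADDLT
2: · MOVEQ
3: ✓ CMP  NZCV=1000
4: ✓ SUBMI  r3←0xe5
5: · ADDHI
6: ✓ CMP  NZCV=1000
7: ✓ ADDCC  r0←0x6b
8: ✓ MOVVC  r0←0x8a
9: ✓ MOVMI  r2←0xa8

EXEC = [4,7,8,9]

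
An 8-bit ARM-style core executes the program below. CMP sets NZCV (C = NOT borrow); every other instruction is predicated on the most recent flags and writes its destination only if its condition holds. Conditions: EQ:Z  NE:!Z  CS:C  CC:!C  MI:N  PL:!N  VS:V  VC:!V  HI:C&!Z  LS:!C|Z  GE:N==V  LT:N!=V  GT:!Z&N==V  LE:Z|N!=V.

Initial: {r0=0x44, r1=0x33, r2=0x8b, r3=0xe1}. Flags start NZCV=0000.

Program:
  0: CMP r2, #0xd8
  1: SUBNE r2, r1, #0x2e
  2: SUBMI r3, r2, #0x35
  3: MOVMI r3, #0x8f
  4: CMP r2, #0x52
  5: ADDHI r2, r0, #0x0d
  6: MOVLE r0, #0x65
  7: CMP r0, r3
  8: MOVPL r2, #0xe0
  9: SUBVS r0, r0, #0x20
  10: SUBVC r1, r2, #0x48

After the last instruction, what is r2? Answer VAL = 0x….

0: ✓ CMP  NZCV=1000
1: ✓ SUBNE  r2←0x05
2: ✓ SUBMI  r3←0xd0
3: ✓ MOVMI  r3←0x8f
4: ✓ CMP  NZCV=1000
5: · ADDHI
6: ✓ MOVLE  r0←0x65
7: ✓ CMP  NZCV=1001
8: · MOVPL
9: ✓ SUBVS  r0←0x45
10: · SUBVC

VAL = 0x05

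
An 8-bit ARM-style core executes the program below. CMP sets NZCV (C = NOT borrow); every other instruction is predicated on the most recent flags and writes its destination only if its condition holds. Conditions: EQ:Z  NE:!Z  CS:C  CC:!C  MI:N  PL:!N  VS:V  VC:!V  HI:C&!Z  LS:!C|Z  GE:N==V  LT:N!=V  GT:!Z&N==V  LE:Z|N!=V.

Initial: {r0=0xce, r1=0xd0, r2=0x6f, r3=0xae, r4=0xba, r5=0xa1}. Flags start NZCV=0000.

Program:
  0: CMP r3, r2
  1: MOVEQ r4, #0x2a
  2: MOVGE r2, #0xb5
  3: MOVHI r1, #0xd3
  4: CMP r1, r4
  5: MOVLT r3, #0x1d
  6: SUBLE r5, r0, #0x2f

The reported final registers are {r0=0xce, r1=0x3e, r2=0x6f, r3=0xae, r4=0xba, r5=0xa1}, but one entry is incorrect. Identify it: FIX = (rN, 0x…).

0: ✓ CMP  NZCV=0011
1: · MOVEQ
2: · MOVGE
3: ✓ MOVHI  r1←0xd3
4: ✓ CMP  NZCV=0010
5: · MOVLT
6: · SUBLE

FIX = (r1, 0xd3)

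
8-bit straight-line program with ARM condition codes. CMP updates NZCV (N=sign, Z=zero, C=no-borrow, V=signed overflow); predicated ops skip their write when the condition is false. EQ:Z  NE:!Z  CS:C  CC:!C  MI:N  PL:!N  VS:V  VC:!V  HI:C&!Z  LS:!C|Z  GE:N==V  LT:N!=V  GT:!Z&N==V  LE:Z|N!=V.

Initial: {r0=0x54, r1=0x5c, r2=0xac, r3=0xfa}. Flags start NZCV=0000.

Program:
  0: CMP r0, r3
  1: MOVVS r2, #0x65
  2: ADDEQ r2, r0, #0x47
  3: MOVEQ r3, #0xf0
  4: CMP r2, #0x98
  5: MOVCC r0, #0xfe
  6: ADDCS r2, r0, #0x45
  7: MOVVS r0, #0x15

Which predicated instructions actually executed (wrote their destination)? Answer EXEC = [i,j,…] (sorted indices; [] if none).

0: ✓ CMP  NZCV=0000
1: · MOVVS
2: · ADDEQ
3: · MOVEQ
4: ✓ CMP  NZCV=0010
5: · MOVCC
6: ✓ ADDCS  r2←0x99
7: · MOVVS

EXEC = [6]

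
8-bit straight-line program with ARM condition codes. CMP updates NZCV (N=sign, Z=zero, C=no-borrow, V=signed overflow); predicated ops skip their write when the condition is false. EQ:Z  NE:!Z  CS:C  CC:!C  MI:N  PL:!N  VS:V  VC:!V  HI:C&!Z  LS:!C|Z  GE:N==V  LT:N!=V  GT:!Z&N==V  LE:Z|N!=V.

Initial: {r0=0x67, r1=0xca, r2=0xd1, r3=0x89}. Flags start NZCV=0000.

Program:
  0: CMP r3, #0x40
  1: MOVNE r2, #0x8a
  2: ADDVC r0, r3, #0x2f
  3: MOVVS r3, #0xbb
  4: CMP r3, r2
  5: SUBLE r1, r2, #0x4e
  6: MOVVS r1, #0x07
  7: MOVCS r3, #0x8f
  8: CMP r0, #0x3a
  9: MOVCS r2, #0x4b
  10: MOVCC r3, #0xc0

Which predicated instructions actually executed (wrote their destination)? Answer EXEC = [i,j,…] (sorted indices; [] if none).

[0] flags=0011 → (cmp)
[1] flags=0011 NE?T → r2=0x8a
[2] flags=0011 VC?F → skip
[3] flags=0011 VS?T → r3=0xbb
[4] flags=0010 → (cmp)
[5] flags=0010 LE?F → skip
[6] flags=0010 VS?F → skip
[7] flags=0010 CS?T → r3=0x8f
[8] flags=0010 → (cmp)
[9] flags=0010 CS?T → r2=0x4b
[10] flags=0010 CC?F → skip

EXEC = [1,3,7,9]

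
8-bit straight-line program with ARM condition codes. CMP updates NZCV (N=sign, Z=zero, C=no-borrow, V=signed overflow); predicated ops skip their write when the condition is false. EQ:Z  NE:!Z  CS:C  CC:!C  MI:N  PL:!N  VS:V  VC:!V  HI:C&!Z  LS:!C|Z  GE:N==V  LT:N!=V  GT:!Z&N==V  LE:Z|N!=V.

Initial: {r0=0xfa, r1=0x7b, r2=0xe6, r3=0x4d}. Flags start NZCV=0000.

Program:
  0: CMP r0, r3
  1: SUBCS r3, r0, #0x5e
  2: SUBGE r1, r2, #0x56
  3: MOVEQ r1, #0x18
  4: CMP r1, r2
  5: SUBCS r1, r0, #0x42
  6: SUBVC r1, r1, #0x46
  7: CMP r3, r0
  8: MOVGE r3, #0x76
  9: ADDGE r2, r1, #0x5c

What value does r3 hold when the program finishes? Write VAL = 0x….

VAL = 0x9c

0: ✓ CMP  NZCV=1010
1: ✓ SUBCS  r3←0x9c
2: · SUBGE
3: · MOVEQ
4: ✓ CMP  NZCV=1001
5: · SUBCS
6: · SUBVC
7: ✓ CMP  NZCV=1000
8: · MOVGE
9: · ADDGE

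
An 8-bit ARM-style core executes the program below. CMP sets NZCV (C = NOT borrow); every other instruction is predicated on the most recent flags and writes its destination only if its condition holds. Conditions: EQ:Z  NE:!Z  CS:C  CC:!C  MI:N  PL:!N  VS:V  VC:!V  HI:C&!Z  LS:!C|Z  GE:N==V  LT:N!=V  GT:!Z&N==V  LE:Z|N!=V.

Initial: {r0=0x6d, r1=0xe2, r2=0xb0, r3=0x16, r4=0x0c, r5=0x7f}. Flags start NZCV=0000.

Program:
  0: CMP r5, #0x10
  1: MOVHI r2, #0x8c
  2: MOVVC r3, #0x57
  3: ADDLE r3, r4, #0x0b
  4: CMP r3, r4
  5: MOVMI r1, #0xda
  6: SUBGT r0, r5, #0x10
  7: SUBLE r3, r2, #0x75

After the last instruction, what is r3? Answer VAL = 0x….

VAL = 0x57

0: ✓ CMP  NZCV=0010
1: ✓ MOVHI  r2←0x8c
2: ✓ MOVVC  r3←0x57
3: · ADDLE
4: ✓ CMP  NZCV=0010
5: · MOVMI
6: ✓ SUBGT  r0←0x6f
7: · SUBLE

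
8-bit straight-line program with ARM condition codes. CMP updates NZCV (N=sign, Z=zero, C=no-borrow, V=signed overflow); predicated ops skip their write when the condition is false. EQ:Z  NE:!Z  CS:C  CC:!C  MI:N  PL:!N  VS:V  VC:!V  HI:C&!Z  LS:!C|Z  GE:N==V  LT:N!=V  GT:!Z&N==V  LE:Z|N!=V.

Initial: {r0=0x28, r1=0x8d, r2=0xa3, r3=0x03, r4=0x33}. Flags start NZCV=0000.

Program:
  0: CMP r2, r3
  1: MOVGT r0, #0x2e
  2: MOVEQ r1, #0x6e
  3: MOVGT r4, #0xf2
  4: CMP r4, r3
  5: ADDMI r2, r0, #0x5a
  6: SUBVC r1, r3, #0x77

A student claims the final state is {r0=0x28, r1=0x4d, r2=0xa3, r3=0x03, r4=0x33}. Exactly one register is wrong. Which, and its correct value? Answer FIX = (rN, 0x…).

FIX = (r1, 0x8c)

[0] flags=1010 → (cmp)
[1] flags=1010 GT?F → skip
[2] flags=1010 EQ?F → skip
[3] flags=1010 GT?F → skip
[4] flags=0010 → (cmp)
[5] flags=0010 MI?F → skip
[6] flags=0010 VC?T → r1=0x8c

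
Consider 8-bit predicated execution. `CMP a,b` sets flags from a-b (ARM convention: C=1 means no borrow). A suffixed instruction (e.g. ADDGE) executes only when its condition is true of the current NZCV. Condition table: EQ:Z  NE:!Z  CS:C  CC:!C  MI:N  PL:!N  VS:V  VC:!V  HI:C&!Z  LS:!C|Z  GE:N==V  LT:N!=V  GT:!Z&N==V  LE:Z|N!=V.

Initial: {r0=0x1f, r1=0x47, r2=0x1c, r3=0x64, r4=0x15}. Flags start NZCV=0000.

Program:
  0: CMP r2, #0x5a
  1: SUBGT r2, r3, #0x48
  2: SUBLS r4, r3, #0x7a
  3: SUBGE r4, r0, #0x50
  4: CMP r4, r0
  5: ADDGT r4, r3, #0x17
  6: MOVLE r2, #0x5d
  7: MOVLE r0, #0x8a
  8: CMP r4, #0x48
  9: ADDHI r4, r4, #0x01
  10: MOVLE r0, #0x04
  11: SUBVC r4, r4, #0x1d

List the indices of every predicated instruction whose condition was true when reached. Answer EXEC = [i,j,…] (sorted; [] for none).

EXEC = [2,6,7,9,10,11]

0: ✓ CMP  NZCV=1000
1: · SUBGT
2: ✓ SUBLS  r4←0xea
3: · SUBGE
4: ✓ CMP  NZCV=1010
5: · ADDGT
6: ✓ MOVLE  r2←0x5d
7: ✓ MOVLE  r0←0x8a
8: ✓ CMP  NZCV=1010
9: ✓ ADDHI  r4←0xeb
10: ✓ MOVLE  r0←0x04
11: ✓ SUBVC  r4←0xce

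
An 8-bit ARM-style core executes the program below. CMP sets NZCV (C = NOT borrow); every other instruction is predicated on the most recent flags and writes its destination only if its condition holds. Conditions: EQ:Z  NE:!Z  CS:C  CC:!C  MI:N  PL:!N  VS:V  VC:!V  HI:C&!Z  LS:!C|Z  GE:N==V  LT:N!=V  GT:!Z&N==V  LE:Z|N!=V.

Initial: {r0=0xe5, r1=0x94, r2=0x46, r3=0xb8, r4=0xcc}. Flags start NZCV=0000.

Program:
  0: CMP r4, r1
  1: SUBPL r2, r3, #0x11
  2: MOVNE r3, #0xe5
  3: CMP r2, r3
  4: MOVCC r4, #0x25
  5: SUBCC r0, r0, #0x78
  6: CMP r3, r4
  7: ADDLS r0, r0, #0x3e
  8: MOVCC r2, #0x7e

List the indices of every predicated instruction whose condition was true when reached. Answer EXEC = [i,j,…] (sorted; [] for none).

[0] flags=0010 → (cmp)
[1] flags=0010 PL?T → r2=0xa7
[2] flags=0010 NE?T → r3=0xe5
[3] flags=1000 → (cmp)
[4] flags=1000 CC?T → r4=0x25
[5] flags=1000 CC?T → r0=0x6d
[6] flags=1010 → (cmp)
[7] flags=1010 LS?F → skip
[8] flags=1010 CC?F → skip

EXEC = [1,2,4,5]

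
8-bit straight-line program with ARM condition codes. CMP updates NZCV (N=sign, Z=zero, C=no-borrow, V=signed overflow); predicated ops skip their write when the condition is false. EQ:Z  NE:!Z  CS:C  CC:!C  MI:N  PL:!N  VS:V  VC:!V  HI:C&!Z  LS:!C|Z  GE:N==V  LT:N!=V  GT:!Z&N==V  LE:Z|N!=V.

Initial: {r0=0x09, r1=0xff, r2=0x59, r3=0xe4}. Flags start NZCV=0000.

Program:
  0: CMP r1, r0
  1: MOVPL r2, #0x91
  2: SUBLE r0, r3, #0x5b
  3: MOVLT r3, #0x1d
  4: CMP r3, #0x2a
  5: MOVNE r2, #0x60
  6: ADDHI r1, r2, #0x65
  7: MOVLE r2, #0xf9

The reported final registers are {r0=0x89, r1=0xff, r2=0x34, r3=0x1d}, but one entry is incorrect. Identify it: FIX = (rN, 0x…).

[0] flags=1010 → (cmp)
[1] flags=1010 PL?F → skip
[2] flags=1010 LE?T → r0=0x89
[3] flags=1010 LT?T → r3=0x1d
[4] flags=1000 → (cmp)
[5] flags=1000 NE?T → r2=0x60
[6] flags=1000 HI?F → skip
[7] flags=1000 LE?T → r2=0xf9

FIX = (r2, 0xf9)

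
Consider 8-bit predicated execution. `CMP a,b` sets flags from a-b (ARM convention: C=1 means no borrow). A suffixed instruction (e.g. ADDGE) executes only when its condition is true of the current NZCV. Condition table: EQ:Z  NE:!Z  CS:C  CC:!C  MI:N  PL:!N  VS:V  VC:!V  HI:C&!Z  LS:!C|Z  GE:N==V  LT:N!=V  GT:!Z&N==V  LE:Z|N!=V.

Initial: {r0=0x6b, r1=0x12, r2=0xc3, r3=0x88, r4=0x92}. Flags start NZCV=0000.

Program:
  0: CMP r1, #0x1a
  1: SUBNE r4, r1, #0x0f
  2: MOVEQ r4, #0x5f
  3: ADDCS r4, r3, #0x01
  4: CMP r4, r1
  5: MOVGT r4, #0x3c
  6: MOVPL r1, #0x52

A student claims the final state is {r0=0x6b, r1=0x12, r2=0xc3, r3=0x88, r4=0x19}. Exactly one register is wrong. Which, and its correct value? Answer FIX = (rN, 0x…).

FIX = (r4, 0x03)

0: ✓ CMP  NZCV=1000
1: ✓ SUBNE  r4←0x03
2: · MOVEQ
3: · ADDCS
4: ✓ CMP  NZCV=1000
5: · MOVGT
6: · MOVPL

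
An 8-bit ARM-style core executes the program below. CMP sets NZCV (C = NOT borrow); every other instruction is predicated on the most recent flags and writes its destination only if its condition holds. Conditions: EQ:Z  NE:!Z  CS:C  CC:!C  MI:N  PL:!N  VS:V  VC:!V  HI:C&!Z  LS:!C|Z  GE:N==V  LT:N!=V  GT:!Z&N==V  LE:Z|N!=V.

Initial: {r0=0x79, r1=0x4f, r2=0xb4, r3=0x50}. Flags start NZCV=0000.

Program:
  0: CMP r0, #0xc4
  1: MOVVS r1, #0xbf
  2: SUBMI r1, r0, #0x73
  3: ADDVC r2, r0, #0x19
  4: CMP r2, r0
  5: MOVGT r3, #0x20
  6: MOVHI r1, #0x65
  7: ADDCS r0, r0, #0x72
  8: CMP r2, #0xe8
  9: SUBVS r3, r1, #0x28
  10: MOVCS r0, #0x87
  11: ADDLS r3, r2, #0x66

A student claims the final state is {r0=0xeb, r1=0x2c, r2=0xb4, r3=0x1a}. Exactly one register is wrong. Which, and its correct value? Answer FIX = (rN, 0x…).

0: ✓ CMP  NZCV=1001
1: ✓ MOVVS  r1←0xbf
2: ✓ SUBMI  r1←0x06
3: · ADDVC
4: ✓ CMP  NZCV=0011
5: · MOVGT
6: ✓ MOVHI  r1←0x65
7: ✓ ADDCS  r0←0xeb
8: ✓ CMP  NZCV=1000
9: · SUBVS
10: · MOVCS
11: ✓ ADDLS  r3←0x1a

FIX = (r1, 0x65)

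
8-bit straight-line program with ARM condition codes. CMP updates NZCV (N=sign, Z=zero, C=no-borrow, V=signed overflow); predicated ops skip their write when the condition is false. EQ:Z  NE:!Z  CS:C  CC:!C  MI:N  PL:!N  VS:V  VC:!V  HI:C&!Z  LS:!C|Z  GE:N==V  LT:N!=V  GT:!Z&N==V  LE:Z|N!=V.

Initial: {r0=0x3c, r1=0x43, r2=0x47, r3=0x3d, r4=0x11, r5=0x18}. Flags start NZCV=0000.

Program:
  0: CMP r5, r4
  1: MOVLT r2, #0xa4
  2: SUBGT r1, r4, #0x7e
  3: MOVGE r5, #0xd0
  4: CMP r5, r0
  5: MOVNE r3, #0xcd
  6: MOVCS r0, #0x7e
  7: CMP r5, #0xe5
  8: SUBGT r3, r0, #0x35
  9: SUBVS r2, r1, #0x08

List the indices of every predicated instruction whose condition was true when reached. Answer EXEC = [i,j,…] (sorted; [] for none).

EXEC = [2,3,5,6]

0: ✓ CMP  NZCV=0010
1: · MOVLT
2: ✓ SUBGT  r1←0x93
3: ✓ MOVGE  r5←0xd0
4: ✓ CMP  NZCV=1010
5: ✓ MOVNE  r3←0xcd
6: ✓ MOVCS  r0←0x7e
7: ✓ CMP  NZCV=1000
8: · SUBGT
9: · SUBVS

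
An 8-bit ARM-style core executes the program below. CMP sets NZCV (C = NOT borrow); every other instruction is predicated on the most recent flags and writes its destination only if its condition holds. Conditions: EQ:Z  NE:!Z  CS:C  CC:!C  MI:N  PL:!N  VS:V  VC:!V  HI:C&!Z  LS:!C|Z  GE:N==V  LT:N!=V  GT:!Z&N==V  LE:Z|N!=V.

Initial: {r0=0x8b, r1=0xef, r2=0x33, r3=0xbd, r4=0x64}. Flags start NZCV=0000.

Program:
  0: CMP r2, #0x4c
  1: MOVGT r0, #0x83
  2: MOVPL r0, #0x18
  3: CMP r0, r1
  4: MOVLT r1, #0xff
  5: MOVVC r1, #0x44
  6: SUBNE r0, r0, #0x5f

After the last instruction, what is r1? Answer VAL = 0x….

[0] flags=1000 → (cmp)
[1] flags=1000 GT?F → skip
[2] flags=1000 PL?F → skip
[3] flags=1000 → (cmp)
[4] flags=1000 LT?T → r1=0xff
[5] flags=1000 VC?T → r1=0x44
[6] flags=1000 NE?T → r0=0x2c

VAL = 0x44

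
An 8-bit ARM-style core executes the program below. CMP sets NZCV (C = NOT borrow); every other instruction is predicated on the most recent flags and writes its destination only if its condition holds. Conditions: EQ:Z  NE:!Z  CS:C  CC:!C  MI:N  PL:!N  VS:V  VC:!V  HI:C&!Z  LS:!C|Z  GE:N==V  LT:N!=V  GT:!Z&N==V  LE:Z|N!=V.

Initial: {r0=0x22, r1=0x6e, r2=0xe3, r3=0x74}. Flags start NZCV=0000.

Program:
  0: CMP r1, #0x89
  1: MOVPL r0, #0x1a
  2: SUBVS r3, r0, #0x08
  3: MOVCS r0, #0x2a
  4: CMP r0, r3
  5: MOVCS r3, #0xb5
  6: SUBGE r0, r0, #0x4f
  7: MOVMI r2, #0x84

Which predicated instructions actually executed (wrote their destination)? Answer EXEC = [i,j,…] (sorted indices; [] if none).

[0] flags=1001 → (cmp)
[1] flags=1001 PL?F → skip
[2] flags=1001 VS?T → r3=0x1a
[3] flags=1001 CS?F → skip
[4] flags=0010 → (cmp)
[5] flags=0010 CS?T → r3=0xb5
[6] flags=0010 GE?T → r0=0xd3
[7] flags=0010 MI?F → skip

EXEC = [2,5,6]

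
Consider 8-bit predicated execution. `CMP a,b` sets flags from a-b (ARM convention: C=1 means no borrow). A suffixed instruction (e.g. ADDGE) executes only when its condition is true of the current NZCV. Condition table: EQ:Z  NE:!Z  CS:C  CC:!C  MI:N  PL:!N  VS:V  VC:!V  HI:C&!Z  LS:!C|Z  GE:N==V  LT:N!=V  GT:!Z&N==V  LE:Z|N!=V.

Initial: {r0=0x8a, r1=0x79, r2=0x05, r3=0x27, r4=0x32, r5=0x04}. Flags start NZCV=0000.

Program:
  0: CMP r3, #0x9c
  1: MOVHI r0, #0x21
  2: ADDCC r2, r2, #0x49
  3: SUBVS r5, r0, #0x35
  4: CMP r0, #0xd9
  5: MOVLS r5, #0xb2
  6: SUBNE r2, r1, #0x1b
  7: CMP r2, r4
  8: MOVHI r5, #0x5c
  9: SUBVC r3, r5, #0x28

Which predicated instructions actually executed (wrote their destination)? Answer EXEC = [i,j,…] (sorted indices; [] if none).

EXEC = [2,3,5,6,8,9]

[0] flags=1001 → (cmp)
[1] flags=1001 HI?F → skip
[2] flags=1001 CC?T → r2=0x4e
[3] flags=1001 VS?T → r5=0x55
[4] flags=1000 → (cmp)
[5] flags=1000 LS?T → r5=0xb2
[6] flags=1000 NE?T → r2=0x5e
[7] flags=0010 → (cmp)
[8] flags=0010 HI?T → r5=0x5c
[9] flags=0010 VC?T → r3=0x34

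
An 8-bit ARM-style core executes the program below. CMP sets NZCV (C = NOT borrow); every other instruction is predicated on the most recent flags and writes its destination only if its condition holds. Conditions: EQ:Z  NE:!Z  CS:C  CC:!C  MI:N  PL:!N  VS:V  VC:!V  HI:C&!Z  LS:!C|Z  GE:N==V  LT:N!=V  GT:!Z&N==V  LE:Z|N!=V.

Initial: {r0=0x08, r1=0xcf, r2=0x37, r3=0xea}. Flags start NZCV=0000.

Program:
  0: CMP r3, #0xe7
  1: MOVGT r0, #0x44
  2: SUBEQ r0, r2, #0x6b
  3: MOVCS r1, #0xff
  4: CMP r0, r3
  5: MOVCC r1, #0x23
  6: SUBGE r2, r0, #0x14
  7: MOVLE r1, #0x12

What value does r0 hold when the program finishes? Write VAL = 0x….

0: ✓ CMP  NZCV=0010
1: ✓ MOVGT  r0←0x44
2: · SUBEQ
3: ✓ MOVCS  r1←0xff
4: ✓ CMP  NZCV=0000
5: ✓ MOVCC  r1←0x23
6: ✓ SUBGE  r2←0x30
7: · MOVLE

VAL = 0x44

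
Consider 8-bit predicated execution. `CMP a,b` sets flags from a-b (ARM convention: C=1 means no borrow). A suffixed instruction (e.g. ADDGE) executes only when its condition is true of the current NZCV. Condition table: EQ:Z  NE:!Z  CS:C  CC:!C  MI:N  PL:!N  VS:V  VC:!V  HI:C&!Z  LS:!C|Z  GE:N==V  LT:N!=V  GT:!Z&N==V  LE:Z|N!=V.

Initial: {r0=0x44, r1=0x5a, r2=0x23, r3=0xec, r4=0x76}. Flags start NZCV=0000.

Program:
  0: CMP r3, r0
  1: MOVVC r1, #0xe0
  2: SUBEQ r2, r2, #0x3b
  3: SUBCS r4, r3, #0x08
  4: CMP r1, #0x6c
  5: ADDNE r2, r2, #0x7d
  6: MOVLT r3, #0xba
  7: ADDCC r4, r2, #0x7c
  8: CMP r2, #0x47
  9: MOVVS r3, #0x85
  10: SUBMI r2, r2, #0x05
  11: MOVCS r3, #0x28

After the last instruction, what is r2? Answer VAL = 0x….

VAL = 0xa0

[0] flags=1010 → (cmp)
[1] flags=1010 VC?T → r1=0xe0
[2] flags=1010 EQ?F → skip
[3] flags=1010 CS?T → r4=0xe4
[4] flags=0011 → (cmp)
[5] flags=0011 NE?T → r2=0xa0
[6] flags=0011 LT?T → r3=0xba
[7] flags=0011 CC?F → skip
[8] flags=0011 → (cmp)
[9] flags=0011 VS?T → r3=0x85
[10] flags=0011 MI?F → skip
[11] flags=0011 CS?T → r3=0x28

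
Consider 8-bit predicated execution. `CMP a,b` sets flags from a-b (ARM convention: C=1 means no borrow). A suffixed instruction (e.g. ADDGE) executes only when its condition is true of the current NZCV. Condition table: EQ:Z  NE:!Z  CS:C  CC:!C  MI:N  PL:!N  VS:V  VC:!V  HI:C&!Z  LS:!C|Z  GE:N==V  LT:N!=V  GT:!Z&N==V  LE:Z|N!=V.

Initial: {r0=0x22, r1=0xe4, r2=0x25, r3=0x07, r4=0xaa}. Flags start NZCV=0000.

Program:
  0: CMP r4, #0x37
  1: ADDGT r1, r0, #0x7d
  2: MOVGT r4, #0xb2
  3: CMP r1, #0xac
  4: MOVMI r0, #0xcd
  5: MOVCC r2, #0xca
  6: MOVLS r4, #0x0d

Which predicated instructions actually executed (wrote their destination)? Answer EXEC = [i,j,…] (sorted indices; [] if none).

[0] flags=0011 → (cmp)
[1] flags=0011 GT?F → skip
[2] flags=0011 GT?F → skip
[3] flags=0010 → (cmp)
[4] flags=0010 MI?F → skip
[5] flags=0010 CC?F → skip
[6] flags=0010 LS?F → skip

EXEC = []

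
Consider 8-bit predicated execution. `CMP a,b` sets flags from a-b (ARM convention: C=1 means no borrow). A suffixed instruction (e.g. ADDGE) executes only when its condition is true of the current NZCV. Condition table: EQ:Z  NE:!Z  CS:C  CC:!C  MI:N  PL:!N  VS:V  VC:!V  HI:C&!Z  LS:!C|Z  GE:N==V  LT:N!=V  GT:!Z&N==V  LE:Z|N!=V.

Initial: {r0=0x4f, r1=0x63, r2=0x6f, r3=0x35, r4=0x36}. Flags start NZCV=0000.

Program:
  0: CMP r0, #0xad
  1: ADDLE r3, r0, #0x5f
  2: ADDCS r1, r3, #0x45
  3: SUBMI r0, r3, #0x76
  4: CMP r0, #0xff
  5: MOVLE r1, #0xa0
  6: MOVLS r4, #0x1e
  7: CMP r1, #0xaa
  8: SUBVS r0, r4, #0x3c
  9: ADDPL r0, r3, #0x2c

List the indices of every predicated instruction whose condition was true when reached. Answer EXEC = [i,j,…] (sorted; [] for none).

0: ✓ CMP  NZCV=1001
1: · ADDLE
2: · ADDCS
3: ✓ SUBMI  r0←0xbf
4: ✓ CMP  NZCV=1000
5: ✓ MOVLE  r1←0xa0
6: ✓ MOVLS  r4←0x1e
7: ✓ CMP  NZCV=1000
8: · SUBVS
9: · ADDPL

EXEC = [3,5,6]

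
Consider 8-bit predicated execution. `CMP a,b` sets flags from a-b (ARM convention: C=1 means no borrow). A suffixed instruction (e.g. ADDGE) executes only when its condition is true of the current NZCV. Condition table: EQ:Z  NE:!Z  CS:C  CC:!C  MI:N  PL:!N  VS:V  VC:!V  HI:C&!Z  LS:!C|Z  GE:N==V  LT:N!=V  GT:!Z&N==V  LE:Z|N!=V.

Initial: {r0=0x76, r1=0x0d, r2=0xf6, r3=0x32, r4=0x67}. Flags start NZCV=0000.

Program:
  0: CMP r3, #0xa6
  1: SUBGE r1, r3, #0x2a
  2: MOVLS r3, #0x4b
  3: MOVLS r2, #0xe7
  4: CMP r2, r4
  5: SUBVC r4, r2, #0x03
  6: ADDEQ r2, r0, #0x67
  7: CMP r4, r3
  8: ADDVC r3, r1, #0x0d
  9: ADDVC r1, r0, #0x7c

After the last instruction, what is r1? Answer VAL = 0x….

0: ✓ CMP  NZCV=1001
1: ✓ SUBGE  r1←0x08
2: ✓ MOVLS  r3←0x4b
3: ✓ MOVLS  r2←0xe7
4: ✓ CMP  NZCV=1010
5: ✓ SUBVC  r4←0xe4
6: · ADDEQ
7: ✓ CMP  NZCV=1010
8: ✓ ADDVC  r3←0x15
9: ✓ ADDVC  r1←0xf2

VAL = 0xf2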